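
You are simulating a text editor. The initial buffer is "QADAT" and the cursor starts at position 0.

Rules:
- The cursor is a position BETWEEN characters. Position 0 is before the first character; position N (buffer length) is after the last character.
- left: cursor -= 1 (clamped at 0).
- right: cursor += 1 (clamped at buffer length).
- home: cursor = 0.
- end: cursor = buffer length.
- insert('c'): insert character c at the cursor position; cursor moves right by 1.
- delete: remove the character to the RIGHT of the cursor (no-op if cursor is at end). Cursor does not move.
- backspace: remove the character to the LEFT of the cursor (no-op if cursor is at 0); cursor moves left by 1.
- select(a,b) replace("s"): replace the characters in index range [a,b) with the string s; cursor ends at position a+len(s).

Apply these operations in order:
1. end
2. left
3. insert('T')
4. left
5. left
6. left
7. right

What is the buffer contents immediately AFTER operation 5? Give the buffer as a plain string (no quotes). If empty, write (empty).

After op 1 (end): buf='QADAT' cursor=5
After op 2 (left): buf='QADAT' cursor=4
After op 3 (insert('T')): buf='QADATT' cursor=5
After op 4 (left): buf='QADATT' cursor=4
After op 5 (left): buf='QADATT' cursor=3

Answer: QADATT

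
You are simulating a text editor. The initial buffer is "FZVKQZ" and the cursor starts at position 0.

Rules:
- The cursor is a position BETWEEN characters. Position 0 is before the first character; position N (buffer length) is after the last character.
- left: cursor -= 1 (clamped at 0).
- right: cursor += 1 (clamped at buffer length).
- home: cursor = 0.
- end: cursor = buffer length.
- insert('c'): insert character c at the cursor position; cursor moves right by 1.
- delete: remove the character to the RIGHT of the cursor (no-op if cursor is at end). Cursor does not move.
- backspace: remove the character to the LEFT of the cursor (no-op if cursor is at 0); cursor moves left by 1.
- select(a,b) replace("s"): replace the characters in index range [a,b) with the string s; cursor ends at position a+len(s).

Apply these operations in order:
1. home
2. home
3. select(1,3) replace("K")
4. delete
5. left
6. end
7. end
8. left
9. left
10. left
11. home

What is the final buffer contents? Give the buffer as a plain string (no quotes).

After op 1 (home): buf='FZVKQZ' cursor=0
After op 2 (home): buf='FZVKQZ' cursor=0
After op 3 (select(1,3) replace("K")): buf='FKKQZ' cursor=2
After op 4 (delete): buf='FKQZ' cursor=2
After op 5 (left): buf='FKQZ' cursor=1
After op 6 (end): buf='FKQZ' cursor=4
After op 7 (end): buf='FKQZ' cursor=4
After op 8 (left): buf='FKQZ' cursor=3
After op 9 (left): buf='FKQZ' cursor=2
After op 10 (left): buf='FKQZ' cursor=1
After op 11 (home): buf='FKQZ' cursor=0

Answer: FKQZ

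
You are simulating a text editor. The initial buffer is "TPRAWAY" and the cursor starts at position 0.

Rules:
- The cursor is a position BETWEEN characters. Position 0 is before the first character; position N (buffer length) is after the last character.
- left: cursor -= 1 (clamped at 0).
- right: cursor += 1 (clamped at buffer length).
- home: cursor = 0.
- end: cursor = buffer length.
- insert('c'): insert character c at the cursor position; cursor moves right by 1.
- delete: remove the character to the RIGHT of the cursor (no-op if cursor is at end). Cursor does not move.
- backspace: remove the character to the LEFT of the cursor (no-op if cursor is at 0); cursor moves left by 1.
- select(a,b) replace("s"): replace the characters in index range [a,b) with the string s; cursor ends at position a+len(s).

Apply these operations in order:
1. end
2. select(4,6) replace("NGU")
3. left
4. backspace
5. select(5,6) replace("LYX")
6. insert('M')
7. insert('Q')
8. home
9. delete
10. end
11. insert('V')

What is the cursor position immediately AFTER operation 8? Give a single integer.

Answer: 0

Derivation:
After op 1 (end): buf='TPRAWAY' cursor=7
After op 2 (select(4,6) replace("NGU")): buf='TPRANGUY' cursor=7
After op 3 (left): buf='TPRANGUY' cursor=6
After op 4 (backspace): buf='TPRANUY' cursor=5
After op 5 (select(5,6) replace("LYX")): buf='TPRANLYXY' cursor=8
After op 6 (insert('M')): buf='TPRANLYXMY' cursor=9
After op 7 (insert('Q')): buf='TPRANLYXMQY' cursor=10
After op 8 (home): buf='TPRANLYXMQY' cursor=0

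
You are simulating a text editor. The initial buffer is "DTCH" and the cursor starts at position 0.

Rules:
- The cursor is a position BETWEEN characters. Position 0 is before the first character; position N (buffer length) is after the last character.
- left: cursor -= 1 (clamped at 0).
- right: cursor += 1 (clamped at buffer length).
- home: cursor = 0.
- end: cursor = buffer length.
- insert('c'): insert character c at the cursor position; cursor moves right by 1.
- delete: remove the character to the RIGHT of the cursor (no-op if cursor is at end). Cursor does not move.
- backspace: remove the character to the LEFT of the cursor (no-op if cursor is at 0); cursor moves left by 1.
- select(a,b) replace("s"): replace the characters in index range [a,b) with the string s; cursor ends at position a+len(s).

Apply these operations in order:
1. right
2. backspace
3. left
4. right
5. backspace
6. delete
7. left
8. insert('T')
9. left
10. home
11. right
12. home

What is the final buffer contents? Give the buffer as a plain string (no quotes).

Answer: TH

Derivation:
After op 1 (right): buf='DTCH' cursor=1
After op 2 (backspace): buf='TCH' cursor=0
After op 3 (left): buf='TCH' cursor=0
After op 4 (right): buf='TCH' cursor=1
After op 5 (backspace): buf='CH' cursor=0
After op 6 (delete): buf='H' cursor=0
After op 7 (left): buf='H' cursor=0
After op 8 (insert('T')): buf='TH' cursor=1
After op 9 (left): buf='TH' cursor=0
After op 10 (home): buf='TH' cursor=0
After op 11 (right): buf='TH' cursor=1
After op 12 (home): buf='TH' cursor=0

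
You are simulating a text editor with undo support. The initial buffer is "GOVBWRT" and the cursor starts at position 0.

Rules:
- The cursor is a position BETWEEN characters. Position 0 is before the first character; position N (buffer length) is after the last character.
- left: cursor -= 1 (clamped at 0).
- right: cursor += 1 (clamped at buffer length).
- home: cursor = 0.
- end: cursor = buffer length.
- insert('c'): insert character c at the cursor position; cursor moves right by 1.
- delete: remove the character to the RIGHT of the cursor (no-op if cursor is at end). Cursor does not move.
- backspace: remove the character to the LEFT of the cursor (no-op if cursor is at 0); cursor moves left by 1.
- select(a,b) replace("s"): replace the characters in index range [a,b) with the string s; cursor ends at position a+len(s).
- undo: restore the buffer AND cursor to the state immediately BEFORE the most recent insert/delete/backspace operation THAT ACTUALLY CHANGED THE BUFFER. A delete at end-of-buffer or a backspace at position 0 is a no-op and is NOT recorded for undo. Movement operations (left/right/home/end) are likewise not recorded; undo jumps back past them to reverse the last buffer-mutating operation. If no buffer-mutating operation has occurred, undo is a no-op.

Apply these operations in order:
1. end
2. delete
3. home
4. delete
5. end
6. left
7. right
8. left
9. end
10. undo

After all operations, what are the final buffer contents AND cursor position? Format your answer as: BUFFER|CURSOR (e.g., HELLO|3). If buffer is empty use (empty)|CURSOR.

After op 1 (end): buf='GOVBWRT' cursor=7
After op 2 (delete): buf='GOVBWRT' cursor=7
After op 3 (home): buf='GOVBWRT' cursor=0
After op 4 (delete): buf='OVBWRT' cursor=0
After op 5 (end): buf='OVBWRT' cursor=6
After op 6 (left): buf='OVBWRT' cursor=5
After op 7 (right): buf='OVBWRT' cursor=6
After op 8 (left): buf='OVBWRT' cursor=5
After op 9 (end): buf='OVBWRT' cursor=6
After op 10 (undo): buf='GOVBWRT' cursor=0

Answer: GOVBWRT|0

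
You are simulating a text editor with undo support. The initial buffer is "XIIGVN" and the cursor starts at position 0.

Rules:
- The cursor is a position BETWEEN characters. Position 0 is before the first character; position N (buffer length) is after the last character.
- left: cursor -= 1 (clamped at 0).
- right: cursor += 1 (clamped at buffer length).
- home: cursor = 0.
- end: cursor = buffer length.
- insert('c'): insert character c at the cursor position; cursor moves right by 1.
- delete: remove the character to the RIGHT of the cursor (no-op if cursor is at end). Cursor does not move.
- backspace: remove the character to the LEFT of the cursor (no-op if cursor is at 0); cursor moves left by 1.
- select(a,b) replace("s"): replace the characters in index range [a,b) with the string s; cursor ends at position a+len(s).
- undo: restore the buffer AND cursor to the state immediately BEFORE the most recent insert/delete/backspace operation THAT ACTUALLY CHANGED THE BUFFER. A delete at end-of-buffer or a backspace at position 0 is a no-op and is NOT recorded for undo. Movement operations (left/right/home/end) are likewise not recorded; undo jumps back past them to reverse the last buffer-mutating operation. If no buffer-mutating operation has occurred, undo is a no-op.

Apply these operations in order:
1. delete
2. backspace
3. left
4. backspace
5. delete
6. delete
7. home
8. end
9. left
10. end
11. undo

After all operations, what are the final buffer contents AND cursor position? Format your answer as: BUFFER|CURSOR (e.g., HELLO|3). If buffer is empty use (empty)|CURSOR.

Answer: IGVN|0

Derivation:
After op 1 (delete): buf='IIGVN' cursor=0
After op 2 (backspace): buf='IIGVN' cursor=0
After op 3 (left): buf='IIGVN' cursor=0
After op 4 (backspace): buf='IIGVN' cursor=0
After op 5 (delete): buf='IGVN' cursor=0
After op 6 (delete): buf='GVN' cursor=0
After op 7 (home): buf='GVN' cursor=0
After op 8 (end): buf='GVN' cursor=3
After op 9 (left): buf='GVN' cursor=2
After op 10 (end): buf='GVN' cursor=3
After op 11 (undo): buf='IGVN' cursor=0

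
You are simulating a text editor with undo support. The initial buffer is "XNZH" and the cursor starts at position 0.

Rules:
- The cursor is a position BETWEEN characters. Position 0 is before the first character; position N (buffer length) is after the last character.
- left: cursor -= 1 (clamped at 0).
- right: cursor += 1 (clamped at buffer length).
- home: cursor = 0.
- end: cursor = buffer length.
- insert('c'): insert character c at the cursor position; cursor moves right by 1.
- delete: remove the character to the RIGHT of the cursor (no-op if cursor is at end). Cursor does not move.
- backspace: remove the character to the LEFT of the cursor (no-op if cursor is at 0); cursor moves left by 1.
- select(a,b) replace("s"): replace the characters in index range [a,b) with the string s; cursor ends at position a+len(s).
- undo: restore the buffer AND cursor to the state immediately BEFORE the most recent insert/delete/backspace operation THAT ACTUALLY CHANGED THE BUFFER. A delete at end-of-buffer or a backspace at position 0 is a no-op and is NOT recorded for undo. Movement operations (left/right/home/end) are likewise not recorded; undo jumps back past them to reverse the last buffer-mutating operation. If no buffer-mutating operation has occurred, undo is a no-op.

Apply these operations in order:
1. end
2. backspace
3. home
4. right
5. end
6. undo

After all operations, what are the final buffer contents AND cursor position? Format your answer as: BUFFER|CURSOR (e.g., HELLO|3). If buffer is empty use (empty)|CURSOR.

After op 1 (end): buf='XNZH' cursor=4
After op 2 (backspace): buf='XNZ' cursor=3
After op 3 (home): buf='XNZ' cursor=0
After op 4 (right): buf='XNZ' cursor=1
After op 5 (end): buf='XNZ' cursor=3
After op 6 (undo): buf='XNZH' cursor=4

Answer: XNZH|4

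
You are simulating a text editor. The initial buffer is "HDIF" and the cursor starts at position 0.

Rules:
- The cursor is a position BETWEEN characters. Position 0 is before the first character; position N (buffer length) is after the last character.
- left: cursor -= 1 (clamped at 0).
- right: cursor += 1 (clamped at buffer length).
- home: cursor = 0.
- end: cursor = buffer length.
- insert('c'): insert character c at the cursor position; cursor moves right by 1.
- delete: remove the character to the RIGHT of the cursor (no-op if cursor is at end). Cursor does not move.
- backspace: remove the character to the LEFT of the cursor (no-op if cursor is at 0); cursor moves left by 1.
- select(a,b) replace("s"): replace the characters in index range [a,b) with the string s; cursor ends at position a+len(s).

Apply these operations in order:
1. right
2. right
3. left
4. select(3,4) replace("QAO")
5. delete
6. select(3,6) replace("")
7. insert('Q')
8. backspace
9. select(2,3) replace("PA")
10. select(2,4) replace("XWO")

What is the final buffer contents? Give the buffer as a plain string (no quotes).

After op 1 (right): buf='HDIF' cursor=1
After op 2 (right): buf='HDIF' cursor=2
After op 3 (left): buf='HDIF' cursor=1
After op 4 (select(3,4) replace("QAO")): buf='HDIQAO' cursor=6
After op 5 (delete): buf='HDIQAO' cursor=6
After op 6 (select(3,6) replace("")): buf='HDI' cursor=3
After op 7 (insert('Q')): buf='HDIQ' cursor=4
After op 8 (backspace): buf='HDI' cursor=3
After op 9 (select(2,3) replace("PA")): buf='HDPA' cursor=4
After op 10 (select(2,4) replace("XWO")): buf='HDXWO' cursor=5

Answer: HDXWO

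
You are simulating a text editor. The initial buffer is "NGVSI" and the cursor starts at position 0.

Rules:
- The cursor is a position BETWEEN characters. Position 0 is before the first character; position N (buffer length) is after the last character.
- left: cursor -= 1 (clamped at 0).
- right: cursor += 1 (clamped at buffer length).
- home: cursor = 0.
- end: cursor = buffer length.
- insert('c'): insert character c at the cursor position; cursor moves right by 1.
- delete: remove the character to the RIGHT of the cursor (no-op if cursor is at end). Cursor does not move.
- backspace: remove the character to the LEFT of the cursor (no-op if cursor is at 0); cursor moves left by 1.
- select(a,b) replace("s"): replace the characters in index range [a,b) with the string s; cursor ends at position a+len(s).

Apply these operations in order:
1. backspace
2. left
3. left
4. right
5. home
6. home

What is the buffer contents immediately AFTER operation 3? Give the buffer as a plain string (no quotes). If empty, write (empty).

Answer: NGVSI

Derivation:
After op 1 (backspace): buf='NGVSI' cursor=0
After op 2 (left): buf='NGVSI' cursor=0
After op 3 (left): buf='NGVSI' cursor=0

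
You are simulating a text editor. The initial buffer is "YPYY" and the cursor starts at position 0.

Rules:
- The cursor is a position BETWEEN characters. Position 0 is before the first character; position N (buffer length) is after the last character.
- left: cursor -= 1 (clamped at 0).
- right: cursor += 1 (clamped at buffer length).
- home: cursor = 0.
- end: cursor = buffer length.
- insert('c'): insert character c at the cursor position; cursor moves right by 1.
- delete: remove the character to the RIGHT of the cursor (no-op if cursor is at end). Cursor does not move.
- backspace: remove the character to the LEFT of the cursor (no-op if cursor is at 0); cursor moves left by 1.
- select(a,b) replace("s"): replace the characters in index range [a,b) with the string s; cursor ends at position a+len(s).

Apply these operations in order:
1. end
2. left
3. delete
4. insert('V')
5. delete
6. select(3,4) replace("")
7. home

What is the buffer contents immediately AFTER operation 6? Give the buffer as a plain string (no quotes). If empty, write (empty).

Answer: YPY

Derivation:
After op 1 (end): buf='YPYY' cursor=4
After op 2 (left): buf='YPYY' cursor=3
After op 3 (delete): buf='YPY' cursor=3
After op 4 (insert('V')): buf='YPYV' cursor=4
After op 5 (delete): buf='YPYV' cursor=4
After op 6 (select(3,4) replace("")): buf='YPY' cursor=3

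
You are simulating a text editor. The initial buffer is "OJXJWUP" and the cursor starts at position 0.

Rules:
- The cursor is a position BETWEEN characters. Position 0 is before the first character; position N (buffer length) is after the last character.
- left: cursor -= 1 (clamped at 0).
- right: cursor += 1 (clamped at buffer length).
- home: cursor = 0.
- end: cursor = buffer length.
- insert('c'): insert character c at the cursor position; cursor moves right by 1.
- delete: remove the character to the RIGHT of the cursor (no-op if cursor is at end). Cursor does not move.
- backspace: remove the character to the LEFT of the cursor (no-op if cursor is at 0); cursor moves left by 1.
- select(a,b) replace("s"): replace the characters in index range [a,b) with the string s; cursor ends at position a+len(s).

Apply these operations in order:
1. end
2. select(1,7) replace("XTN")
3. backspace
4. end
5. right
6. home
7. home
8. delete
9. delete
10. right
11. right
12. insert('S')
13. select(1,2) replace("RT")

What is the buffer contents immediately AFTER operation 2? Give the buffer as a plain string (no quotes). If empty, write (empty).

Answer: OXTN

Derivation:
After op 1 (end): buf='OJXJWUP' cursor=7
After op 2 (select(1,7) replace("XTN")): buf='OXTN' cursor=4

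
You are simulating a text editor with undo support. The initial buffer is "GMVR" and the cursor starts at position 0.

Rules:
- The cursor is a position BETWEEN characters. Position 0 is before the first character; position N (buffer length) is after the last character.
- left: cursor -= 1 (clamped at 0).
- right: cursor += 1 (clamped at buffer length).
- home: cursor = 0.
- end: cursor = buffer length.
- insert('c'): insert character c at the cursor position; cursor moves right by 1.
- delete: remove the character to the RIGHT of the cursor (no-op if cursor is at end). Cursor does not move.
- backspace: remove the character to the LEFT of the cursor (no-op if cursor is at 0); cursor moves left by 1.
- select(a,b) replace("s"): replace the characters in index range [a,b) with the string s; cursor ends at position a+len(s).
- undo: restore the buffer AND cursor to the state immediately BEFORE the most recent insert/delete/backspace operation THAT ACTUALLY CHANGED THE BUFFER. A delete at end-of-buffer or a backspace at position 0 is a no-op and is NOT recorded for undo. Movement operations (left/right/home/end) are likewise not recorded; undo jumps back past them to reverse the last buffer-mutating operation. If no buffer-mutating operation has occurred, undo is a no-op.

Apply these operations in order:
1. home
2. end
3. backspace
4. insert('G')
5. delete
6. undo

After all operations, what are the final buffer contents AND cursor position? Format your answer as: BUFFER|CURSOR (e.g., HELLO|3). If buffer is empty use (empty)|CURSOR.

Answer: GMV|3

Derivation:
After op 1 (home): buf='GMVR' cursor=0
After op 2 (end): buf='GMVR' cursor=4
After op 3 (backspace): buf='GMV' cursor=3
After op 4 (insert('G')): buf='GMVG' cursor=4
After op 5 (delete): buf='GMVG' cursor=4
After op 6 (undo): buf='GMV' cursor=3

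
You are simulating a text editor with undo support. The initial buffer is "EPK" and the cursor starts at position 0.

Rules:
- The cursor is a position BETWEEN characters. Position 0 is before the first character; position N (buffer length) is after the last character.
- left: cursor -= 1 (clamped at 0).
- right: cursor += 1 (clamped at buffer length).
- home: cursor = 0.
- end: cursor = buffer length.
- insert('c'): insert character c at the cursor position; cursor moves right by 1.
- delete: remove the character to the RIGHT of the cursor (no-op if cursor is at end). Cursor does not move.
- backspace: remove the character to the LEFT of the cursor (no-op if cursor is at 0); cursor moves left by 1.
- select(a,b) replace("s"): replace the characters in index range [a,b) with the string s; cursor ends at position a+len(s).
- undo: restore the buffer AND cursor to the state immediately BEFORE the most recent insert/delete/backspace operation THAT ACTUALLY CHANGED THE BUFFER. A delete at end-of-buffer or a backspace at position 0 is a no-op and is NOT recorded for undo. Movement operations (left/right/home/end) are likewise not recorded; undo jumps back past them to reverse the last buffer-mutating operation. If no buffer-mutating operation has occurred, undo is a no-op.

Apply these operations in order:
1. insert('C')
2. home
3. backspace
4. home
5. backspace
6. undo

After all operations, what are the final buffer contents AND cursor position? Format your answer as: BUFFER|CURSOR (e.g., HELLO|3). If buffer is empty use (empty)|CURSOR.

After op 1 (insert('C')): buf='CEPK' cursor=1
After op 2 (home): buf='CEPK' cursor=0
After op 3 (backspace): buf='CEPK' cursor=0
After op 4 (home): buf='CEPK' cursor=0
After op 5 (backspace): buf='CEPK' cursor=0
After op 6 (undo): buf='EPK' cursor=0

Answer: EPK|0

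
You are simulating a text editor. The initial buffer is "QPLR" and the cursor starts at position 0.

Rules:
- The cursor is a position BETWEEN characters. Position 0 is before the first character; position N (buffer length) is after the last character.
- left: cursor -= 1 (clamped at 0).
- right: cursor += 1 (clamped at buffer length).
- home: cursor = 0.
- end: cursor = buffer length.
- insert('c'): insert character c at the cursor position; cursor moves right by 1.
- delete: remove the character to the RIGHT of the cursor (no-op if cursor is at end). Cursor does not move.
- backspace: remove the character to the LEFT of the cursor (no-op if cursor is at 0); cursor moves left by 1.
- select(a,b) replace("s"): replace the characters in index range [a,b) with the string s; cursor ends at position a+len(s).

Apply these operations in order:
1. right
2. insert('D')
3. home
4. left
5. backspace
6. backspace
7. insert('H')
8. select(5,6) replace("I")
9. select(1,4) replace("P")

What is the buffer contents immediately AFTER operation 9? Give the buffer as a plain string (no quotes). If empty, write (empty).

Answer: HPLI

Derivation:
After op 1 (right): buf='QPLR' cursor=1
After op 2 (insert('D')): buf='QDPLR' cursor=2
After op 3 (home): buf='QDPLR' cursor=0
After op 4 (left): buf='QDPLR' cursor=0
After op 5 (backspace): buf='QDPLR' cursor=0
After op 6 (backspace): buf='QDPLR' cursor=0
After op 7 (insert('H')): buf='HQDPLR' cursor=1
After op 8 (select(5,6) replace("I")): buf='HQDPLI' cursor=6
After op 9 (select(1,4) replace("P")): buf='HPLI' cursor=2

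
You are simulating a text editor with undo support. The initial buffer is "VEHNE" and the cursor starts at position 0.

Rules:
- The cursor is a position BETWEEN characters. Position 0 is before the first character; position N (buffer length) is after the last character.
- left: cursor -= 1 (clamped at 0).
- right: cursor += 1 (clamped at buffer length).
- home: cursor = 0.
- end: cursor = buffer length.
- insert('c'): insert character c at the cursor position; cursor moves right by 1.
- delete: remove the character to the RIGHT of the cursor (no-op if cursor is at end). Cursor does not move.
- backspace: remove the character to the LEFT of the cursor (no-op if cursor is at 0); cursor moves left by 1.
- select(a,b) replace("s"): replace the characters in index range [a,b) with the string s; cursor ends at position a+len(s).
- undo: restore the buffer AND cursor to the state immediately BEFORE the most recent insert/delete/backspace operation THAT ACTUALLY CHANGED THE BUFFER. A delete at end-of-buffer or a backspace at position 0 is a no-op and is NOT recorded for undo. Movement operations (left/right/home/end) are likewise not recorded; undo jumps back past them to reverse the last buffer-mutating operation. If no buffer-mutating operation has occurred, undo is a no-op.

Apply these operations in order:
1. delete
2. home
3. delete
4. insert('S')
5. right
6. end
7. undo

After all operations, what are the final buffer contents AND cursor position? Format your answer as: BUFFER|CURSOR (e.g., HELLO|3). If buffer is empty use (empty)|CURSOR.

Answer: HNE|0

Derivation:
After op 1 (delete): buf='EHNE' cursor=0
After op 2 (home): buf='EHNE' cursor=0
After op 3 (delete): buf='HNE' cursor=0
After op 4 (insert('S')): buf='SHNE' cursor=1
After op 5 (right): buf='SHNE' cursor=2
After op 6 (end): buf='SHNE' cursor=4
After op 7 (undo): buf='HNE' cursor=0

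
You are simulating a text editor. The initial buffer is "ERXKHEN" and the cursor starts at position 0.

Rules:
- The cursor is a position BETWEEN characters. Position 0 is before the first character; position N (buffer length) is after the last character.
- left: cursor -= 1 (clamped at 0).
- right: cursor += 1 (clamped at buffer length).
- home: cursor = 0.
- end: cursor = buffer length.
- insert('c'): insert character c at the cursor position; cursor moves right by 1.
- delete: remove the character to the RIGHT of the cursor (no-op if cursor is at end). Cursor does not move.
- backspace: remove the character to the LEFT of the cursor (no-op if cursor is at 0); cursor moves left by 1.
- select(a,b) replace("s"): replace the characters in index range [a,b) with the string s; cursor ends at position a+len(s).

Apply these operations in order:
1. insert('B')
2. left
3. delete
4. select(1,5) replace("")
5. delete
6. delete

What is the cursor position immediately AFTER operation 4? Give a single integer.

Answer: 1

Derivation:
After op 1 (insert('B')): buf='BERXKHEN' cursor=1
After op 2 (left): buf='BERXKHEN' cursor=0
After op 3 (delete): buf='ERXKHEN' cursor=0
After op 4 (select(1,5) replace("")): buf='EEN' cursor=1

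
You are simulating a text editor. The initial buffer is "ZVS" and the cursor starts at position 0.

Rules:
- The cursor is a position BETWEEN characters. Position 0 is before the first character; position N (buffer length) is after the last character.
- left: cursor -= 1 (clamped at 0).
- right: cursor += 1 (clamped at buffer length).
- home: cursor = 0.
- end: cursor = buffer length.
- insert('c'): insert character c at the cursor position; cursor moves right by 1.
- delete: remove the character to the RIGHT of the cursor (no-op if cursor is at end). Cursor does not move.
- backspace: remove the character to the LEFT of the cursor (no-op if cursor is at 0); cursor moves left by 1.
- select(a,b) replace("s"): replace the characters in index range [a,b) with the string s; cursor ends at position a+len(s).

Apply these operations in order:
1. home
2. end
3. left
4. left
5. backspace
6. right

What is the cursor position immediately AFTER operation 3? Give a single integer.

After op 1 (home): buf='ZVS' cursor=0
After op 2 (end): buf='ZVS' cursor=3
After op 3 (left): buf='ZVS' cursor=2

Answer: 2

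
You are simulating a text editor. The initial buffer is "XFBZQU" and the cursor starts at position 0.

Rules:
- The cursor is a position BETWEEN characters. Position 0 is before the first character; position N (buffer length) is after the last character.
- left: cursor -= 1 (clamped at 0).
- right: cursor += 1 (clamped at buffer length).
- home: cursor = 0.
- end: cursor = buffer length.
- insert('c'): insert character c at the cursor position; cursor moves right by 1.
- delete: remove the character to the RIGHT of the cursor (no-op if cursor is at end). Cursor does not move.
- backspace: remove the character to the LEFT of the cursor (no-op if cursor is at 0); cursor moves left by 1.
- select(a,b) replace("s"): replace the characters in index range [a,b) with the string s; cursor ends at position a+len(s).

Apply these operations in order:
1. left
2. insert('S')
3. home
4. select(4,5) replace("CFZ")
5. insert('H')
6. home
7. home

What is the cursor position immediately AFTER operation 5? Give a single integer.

After op 1 (left): buf='XFBZQU' cursor=0
After op 2 (insert('S')): buf='SXFBZQU' cursor=1
After op 3 (home): buf='SXFBZQU' cursor=0
After op 4 (select(4,5) replace("CFZ")): buf='SXFBCFZQU' cursor=7
After op 5 (insert('H')): buf='SXFBCFZHQU' cursor=8

Answer: 8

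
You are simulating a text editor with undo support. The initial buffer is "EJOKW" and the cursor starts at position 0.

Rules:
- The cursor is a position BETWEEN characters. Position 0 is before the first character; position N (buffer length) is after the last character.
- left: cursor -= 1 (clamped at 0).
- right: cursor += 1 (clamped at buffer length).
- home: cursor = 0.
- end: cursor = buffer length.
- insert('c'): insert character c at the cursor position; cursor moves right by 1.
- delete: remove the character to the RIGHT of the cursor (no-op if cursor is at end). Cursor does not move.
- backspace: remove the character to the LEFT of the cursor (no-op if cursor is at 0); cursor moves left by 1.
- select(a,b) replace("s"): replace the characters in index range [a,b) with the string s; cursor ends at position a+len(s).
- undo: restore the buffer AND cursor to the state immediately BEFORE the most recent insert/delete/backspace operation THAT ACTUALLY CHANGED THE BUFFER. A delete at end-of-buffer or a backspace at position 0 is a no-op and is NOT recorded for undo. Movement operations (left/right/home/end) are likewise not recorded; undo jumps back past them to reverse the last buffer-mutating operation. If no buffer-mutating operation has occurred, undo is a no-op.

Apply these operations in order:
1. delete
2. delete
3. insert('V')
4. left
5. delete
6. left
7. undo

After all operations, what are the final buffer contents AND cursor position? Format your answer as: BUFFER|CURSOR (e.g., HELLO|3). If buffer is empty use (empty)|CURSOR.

Answer: VOKW|0

Derivation:
After op 1 (delete): buf='JOKW' cursor=0
After op 2 (delete): buf='OKW' cursor=0
After op 3 (insert('V')): buf='VOKW' cursor=1
After op 4 (left): buf='VOKW' cursor=0
After op 5 (delete): buf='OKW' cursor=0
After op 6 (left): buf='OKW' cursor=0
After op 7 (undo): buf='VOKW' cursor=0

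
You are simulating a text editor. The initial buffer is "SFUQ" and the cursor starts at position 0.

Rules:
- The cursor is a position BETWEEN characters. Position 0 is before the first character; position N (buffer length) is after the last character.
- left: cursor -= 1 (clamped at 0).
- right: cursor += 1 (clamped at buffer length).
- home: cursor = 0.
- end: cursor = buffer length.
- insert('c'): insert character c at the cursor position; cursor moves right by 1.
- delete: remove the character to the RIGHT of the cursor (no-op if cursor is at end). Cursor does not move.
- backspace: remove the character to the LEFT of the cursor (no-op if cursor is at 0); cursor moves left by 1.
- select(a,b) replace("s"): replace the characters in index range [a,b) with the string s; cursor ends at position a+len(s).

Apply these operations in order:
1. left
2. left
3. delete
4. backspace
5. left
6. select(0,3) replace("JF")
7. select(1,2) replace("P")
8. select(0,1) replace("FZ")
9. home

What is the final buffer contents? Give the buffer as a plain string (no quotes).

After op 1 (left): buf='SFUQ' cursor=0
After op 2 (left): buf='SFUQ' cursor=0
After op 3 (delete): buf='FUQ' cursor=0
After op 4 (backspace): buf='FUQ' cursor=0
After op 5 (left): buf='FUQ' cursor=0
After op 6 (select(0,3) replace("JF")): buf='JF' cursor=2
After op 7 (select(1,2) replace("P")): buf='JP' cursor=2
After op 8 (select(0,1) replace("FZ")): buf='FZP' cursor=2
After op 9 (home): buf='FZP' cursor=0

Answer: FZP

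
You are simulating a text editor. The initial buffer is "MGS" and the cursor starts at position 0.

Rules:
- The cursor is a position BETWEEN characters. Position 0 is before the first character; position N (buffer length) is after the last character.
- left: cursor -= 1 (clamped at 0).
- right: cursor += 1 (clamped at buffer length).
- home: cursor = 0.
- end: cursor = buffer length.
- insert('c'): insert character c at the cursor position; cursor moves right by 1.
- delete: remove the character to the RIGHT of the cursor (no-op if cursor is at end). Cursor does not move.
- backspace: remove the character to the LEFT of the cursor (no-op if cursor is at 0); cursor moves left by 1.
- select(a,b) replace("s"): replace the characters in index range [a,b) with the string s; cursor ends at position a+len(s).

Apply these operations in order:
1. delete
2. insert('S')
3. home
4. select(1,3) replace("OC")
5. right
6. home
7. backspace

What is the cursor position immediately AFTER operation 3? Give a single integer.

After op 1 (delete): buf='GS' cursor=0
After op 2 (insert('S')): buf='SGS' cursor=1
After op 3 (home): buf='SGS' cursor=0

Answer: 0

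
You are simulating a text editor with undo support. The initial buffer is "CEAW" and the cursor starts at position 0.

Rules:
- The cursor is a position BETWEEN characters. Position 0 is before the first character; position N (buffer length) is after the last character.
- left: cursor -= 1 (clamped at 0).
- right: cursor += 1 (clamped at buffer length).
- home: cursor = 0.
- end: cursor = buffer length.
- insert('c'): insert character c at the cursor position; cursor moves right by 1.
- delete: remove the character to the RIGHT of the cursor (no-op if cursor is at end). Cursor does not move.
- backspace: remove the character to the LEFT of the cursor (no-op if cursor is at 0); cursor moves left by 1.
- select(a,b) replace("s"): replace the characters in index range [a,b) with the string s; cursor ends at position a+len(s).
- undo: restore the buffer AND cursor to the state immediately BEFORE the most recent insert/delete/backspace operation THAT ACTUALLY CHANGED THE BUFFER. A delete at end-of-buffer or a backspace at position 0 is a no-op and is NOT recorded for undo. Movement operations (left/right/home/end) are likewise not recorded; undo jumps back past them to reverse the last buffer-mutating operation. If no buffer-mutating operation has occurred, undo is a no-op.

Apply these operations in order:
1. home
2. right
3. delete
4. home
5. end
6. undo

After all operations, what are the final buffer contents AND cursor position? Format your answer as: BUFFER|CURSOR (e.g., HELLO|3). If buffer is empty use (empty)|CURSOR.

After op 1 (home): buf='CEAW' cursor=0
After op 2 (right): buf='CEAW' cursor=1
After op 3 (delete): buf='CAW' cursor=1
After op 4 (home): buf='CAW' cursor=0
After op 5 (end): buf='CAW' cursor=3
After op 6 (undo): buf='CEAW' cursor=1

Answer: CEAW|1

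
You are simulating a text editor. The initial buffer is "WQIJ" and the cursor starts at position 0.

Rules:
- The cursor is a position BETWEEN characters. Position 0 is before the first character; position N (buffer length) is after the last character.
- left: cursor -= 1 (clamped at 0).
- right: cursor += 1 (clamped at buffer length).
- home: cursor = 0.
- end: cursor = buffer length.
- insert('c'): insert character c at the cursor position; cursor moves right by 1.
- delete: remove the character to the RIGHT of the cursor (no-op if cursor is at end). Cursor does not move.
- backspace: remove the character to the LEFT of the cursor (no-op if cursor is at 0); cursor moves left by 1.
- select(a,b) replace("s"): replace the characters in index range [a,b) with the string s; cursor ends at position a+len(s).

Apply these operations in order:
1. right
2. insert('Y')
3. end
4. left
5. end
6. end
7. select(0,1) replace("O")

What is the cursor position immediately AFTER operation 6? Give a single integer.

Answer: 5

Derivation:
After op 1 (right): buf='WQIJ' cursor=1
After op 2 (insert('Y')): buf='WYQIJ' cursor=2
After op 3 (end): buf='WYQIJ' cursor=5
After op 4 (left): buf='WYQIJ' cursor=4
After op 5 (end): buf='WYQIJ' cursor=5
After op 6 (end): buf='WYQIJ' cursor=5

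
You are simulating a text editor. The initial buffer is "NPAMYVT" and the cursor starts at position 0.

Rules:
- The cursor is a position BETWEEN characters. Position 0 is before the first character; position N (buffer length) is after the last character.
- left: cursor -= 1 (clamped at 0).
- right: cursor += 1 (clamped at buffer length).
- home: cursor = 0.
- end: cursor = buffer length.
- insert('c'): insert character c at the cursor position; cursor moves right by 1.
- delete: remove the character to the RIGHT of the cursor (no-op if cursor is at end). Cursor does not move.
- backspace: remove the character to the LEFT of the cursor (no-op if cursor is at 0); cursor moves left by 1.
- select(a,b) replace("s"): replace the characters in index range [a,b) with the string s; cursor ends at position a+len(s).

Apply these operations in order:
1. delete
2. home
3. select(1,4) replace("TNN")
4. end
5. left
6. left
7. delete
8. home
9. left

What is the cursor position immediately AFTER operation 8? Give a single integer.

After op 1 (delete): buf='PAMYVT' cursor=0
After op 2 (home): buf='PAMYVT' cursor=0
After op 3 (select(1,4) replace("TNN")): buf='PTNNVT' cursor=4
After op 4 (end): buf='PTNNVT' cursor=6
After op 5 (left): buf='PTNNVT' cursor=5
After op 6 (left): buf='PTNNVT' cursor=4
After op 7 (delete): buf='PTNNT' cursor=4
After op 8 (home): buf='PTNNT' cursor=0

Answer: 0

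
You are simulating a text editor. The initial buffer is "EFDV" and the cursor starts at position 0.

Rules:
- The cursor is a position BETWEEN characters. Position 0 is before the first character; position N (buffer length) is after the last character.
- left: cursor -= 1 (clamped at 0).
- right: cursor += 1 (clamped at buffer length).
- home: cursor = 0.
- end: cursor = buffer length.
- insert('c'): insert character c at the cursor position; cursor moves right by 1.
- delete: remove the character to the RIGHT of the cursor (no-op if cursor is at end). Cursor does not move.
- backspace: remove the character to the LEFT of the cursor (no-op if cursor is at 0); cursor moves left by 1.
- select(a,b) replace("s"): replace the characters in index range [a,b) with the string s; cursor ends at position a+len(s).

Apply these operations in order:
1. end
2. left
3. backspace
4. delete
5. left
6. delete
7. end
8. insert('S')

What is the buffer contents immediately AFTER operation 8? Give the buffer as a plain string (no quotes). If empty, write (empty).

Answer: ES

Derivation:
After op 1 (end): buf='EFDV' cursor=4
After op 2 (left): buf='EFDV' cursor=3
After op 3 (backspace): buf='EFV' cursor=2
After op 4 (delete): buf='EF' cursor=2
After op 5 (left): buf='EF' cursor=1
After op 6 (delete): buf='E' cursor=1
After op 7 (end): buf='E' cursor=1
After op 8 (insert('S')): buf='ES' cursor=2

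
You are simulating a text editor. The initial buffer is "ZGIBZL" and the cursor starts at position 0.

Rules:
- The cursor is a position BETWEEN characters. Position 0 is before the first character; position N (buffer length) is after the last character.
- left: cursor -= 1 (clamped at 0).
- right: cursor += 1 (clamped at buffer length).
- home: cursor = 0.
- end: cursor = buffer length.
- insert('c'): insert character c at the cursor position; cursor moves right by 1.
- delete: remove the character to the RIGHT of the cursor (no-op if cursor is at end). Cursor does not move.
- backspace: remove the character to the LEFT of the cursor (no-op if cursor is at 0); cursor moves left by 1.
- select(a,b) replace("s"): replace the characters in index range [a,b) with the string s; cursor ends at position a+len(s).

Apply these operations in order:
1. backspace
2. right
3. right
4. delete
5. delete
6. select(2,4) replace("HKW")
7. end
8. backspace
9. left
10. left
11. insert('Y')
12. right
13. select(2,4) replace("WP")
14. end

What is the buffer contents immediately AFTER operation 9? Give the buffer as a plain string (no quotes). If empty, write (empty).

Answer: ZGHK

Derivation:
After op 1 (backspace): buf='ZGIBZL' cursor=0
After op 2 (right): buf='ZGIBZL' cursor=1
After op 3 (right): buf='ZGIBZL' cursor=2
After op 4 (delete): buf='ZGBZL' cursor=2
After op 5 (delete): buf='ZGZL' cursor=2
After op 6 (select(2,4) replace("HKW")): buf='ZGHKW' cursor=5
After op 7 (end): buf='ZGHKW' cursor=5
After op 8 (backspace): buf='ZGHK' cursor=4
After op 9 (left): buf='ZGHK' cursor=3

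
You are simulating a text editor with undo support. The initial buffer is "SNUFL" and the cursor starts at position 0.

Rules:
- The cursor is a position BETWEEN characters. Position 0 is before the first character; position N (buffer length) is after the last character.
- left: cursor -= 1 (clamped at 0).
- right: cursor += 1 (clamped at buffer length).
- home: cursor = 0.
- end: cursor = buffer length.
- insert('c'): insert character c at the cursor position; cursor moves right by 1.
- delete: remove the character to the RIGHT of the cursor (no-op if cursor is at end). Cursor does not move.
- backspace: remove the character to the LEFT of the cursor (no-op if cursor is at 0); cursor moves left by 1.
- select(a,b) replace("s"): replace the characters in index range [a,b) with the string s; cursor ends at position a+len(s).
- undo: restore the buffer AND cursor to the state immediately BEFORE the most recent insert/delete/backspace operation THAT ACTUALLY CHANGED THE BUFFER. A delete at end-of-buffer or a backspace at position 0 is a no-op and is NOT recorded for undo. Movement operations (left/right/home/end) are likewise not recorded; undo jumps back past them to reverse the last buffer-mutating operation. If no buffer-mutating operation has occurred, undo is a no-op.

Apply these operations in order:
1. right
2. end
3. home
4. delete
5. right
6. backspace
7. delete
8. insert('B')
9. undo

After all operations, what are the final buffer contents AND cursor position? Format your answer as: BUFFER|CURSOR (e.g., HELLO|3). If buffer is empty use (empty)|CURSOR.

Answer: FL|0

Derivation:
After op 1 (right): buf='SNUFL' cursor=1
After op 2 (end): buf='SNUFL' cursor=5
After op 3 (home): buf='SNUFL' cursor=0
After op 4 (delete): buf='NUFL' cursor=0
After op 5 (right): buf='NUFL' cursor=1
After op 6 (backspace): buf='UFL' cursor=0
After op 7 (delete): buf='FL' cursor=0
After op 8 (insert('B')): buf='BFL' cursor=1
After op 9 (undo): buf='FL' cursor=0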